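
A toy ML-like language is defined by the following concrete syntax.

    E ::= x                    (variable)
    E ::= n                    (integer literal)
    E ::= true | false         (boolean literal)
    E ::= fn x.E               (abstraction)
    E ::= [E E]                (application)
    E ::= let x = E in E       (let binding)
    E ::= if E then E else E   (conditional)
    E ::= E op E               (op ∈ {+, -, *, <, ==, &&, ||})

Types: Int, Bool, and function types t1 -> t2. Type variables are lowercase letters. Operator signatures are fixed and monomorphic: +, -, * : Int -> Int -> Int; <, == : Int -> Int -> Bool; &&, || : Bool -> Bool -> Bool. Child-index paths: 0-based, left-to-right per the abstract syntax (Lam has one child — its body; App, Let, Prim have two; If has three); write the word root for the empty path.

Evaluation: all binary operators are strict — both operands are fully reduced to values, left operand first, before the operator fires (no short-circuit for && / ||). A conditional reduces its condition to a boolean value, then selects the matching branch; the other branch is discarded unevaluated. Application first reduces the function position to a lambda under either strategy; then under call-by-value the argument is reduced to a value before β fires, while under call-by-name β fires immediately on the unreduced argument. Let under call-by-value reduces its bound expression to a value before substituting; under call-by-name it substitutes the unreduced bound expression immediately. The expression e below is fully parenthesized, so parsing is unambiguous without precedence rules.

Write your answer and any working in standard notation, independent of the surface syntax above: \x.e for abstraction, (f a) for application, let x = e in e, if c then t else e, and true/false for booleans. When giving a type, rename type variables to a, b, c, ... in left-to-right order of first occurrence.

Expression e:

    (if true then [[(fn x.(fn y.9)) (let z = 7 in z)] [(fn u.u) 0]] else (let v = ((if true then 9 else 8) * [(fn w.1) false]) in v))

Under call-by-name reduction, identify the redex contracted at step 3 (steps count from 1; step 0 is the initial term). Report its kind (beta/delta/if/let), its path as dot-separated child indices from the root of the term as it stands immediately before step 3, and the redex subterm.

Answer: beta at root : ((\y.9) ((\u.u) 0))

Trace:
step 0: (if true then (((\x.(\y.9)) (let z = 7 in z)) ((\u.u) 0)) else (let v = ((if true then 9 else 8) * ((\w.1) false)) in v))
step 1: [if@root] (((\x.(\y.9)) (let z = 7 in z)) ((\u.u) 0))
step 2: [beta@0] ((\y.9) ((\u.u) 0))
step 3: [beta@root] 9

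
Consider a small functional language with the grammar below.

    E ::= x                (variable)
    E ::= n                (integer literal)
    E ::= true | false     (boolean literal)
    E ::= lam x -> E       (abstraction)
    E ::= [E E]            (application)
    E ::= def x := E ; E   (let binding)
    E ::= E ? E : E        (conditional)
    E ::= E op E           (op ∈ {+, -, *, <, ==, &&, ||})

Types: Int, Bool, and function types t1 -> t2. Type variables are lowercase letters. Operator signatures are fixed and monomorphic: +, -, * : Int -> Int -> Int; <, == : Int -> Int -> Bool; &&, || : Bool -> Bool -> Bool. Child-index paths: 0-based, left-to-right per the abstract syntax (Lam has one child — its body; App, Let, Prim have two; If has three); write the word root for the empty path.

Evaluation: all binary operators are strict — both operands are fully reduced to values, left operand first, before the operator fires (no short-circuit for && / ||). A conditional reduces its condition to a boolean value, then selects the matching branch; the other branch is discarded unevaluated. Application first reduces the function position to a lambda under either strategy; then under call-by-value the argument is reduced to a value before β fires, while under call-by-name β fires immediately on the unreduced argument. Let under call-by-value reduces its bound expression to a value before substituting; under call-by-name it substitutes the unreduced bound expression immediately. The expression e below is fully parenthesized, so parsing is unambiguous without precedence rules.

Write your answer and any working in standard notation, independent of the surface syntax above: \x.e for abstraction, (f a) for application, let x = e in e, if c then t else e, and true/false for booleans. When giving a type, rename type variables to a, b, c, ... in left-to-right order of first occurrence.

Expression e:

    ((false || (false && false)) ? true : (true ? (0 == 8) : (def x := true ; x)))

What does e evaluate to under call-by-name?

Derivation:
step 0: (if (false || (false && false)) then true else (if true then (0 == 8) else (let x = true in x)))
step 1: [delta@0.1] (if (false || false) then true else (if true then (0 == 8) else (let x = true in x)))
step 2: [delta@0] (if false then true else (if true then (0 == 8) else (let x = true in x)))
step 3: [if@root] (if true then (0 == 8) else (let x = true in x))
step 4: [if@root] (0 == 8)
step 5: [delta@root] false

Answer: false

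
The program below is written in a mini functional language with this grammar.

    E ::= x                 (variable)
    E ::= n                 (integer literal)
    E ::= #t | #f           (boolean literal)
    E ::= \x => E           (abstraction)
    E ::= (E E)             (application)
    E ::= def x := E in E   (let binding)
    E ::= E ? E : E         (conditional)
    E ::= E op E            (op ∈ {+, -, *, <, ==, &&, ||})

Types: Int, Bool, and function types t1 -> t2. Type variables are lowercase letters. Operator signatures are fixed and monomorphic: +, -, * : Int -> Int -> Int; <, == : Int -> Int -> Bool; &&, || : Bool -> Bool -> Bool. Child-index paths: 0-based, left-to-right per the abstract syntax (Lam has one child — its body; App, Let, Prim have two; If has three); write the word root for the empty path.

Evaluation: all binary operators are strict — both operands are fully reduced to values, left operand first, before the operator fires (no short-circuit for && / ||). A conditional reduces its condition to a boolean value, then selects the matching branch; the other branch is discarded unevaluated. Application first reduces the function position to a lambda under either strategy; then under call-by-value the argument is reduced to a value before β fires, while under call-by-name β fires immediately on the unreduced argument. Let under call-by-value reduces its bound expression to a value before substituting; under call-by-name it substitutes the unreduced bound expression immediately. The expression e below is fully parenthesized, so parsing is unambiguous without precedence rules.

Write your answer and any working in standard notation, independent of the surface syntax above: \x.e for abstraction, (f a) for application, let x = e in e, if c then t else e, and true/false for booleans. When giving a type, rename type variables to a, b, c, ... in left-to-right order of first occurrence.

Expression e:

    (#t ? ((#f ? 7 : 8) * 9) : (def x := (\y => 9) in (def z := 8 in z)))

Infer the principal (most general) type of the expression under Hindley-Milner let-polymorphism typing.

Trace:
  unify Bool ~ Bool
  unify Bool ~ Bool
  unify Int ~ Int
  unify Int ~ Int
  unify Int ~ Int
\y._ : a -> Int
let x : forall. a -> Int
let z : Int
z : Int
  unify Int ~ Int

Answer: Int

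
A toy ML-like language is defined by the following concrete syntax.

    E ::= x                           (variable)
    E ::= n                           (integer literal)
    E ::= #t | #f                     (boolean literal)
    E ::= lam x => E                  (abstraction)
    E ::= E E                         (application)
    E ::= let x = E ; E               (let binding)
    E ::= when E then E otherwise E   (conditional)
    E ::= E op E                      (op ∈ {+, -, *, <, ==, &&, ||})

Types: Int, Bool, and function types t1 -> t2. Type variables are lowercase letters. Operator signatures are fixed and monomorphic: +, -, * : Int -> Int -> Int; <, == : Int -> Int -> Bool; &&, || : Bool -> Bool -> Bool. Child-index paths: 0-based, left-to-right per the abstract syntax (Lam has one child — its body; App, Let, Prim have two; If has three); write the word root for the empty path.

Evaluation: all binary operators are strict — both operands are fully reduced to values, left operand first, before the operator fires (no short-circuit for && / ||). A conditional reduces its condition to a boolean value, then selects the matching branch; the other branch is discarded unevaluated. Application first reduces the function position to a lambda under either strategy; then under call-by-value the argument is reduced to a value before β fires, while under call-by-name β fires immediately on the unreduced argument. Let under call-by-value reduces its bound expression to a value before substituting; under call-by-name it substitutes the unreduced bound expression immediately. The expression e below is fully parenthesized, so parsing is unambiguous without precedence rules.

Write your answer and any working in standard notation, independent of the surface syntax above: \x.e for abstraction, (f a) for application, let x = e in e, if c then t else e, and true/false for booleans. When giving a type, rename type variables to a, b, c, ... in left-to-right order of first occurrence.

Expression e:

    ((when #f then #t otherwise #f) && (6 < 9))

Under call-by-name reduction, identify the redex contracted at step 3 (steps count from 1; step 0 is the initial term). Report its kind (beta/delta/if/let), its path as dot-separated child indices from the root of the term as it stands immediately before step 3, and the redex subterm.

Answer: delta at root : (false && true)

Derivation:
step 0: ((if false then true else false) && (6 < 9))
step 1: [if@0] (false && (6 < 9))
step 2: [delta@1] (false && true)
step 3: [delta@root] false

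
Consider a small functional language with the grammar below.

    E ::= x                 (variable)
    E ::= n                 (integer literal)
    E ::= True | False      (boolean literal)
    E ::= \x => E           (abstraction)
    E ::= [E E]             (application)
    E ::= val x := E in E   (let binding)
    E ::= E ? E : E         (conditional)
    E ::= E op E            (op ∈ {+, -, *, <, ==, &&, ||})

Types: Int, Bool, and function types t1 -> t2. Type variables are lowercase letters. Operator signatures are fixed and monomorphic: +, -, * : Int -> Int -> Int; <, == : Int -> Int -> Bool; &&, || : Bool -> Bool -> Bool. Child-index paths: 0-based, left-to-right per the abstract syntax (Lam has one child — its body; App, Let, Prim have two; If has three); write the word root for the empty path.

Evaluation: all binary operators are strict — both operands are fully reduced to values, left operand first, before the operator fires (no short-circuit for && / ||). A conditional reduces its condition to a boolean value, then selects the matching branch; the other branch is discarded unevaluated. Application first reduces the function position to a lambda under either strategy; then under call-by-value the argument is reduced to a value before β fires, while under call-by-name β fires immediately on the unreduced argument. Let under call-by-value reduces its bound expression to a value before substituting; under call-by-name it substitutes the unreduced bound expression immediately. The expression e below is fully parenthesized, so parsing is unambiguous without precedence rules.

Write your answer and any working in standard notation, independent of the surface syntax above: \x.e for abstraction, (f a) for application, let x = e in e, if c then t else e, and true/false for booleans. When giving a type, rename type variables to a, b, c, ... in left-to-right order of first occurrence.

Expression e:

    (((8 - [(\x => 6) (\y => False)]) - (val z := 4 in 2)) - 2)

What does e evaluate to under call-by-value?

Answer: -2

Derivation:
step 0: (((8 - ((\x.6) (\y.false))) - (let z = 4 in 2)) - 2)
step 1: [beta@0.0.1] (((8 - 6) - (let z = 4 in 2)) - 2)
step 2: [delta@0.0] ((2 - (let z = 4 in 2)) - 2)
step 3: [let@0.1] ((2 - 2) - 2)
step 4: [delta@0] (0 - 2)
step 5: [delta@root] -2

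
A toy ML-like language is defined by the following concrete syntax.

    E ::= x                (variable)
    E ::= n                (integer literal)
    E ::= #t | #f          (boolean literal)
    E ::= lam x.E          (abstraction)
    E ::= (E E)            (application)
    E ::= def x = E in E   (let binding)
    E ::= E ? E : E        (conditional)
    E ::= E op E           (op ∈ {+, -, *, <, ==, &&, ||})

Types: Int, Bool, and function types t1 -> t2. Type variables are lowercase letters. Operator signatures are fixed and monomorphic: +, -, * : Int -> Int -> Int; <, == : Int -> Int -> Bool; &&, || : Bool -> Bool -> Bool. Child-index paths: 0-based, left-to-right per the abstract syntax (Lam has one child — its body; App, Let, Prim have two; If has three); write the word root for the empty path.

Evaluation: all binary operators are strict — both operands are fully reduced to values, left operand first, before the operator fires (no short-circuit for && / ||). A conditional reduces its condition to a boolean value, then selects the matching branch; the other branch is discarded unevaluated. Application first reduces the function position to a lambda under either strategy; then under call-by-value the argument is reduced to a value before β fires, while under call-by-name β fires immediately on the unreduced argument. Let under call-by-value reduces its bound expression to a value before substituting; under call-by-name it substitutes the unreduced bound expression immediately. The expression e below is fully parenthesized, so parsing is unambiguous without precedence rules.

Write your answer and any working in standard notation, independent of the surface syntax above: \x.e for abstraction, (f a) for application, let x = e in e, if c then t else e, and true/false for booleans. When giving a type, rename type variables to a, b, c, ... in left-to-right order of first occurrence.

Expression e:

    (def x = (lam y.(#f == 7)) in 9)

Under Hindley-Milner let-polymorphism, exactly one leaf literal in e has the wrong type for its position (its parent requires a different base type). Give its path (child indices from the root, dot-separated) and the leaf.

Derivation:
  unify Bool ~ Int
  FAIL: mismatch Bool ~ Int

Answer: 0.0.0 : false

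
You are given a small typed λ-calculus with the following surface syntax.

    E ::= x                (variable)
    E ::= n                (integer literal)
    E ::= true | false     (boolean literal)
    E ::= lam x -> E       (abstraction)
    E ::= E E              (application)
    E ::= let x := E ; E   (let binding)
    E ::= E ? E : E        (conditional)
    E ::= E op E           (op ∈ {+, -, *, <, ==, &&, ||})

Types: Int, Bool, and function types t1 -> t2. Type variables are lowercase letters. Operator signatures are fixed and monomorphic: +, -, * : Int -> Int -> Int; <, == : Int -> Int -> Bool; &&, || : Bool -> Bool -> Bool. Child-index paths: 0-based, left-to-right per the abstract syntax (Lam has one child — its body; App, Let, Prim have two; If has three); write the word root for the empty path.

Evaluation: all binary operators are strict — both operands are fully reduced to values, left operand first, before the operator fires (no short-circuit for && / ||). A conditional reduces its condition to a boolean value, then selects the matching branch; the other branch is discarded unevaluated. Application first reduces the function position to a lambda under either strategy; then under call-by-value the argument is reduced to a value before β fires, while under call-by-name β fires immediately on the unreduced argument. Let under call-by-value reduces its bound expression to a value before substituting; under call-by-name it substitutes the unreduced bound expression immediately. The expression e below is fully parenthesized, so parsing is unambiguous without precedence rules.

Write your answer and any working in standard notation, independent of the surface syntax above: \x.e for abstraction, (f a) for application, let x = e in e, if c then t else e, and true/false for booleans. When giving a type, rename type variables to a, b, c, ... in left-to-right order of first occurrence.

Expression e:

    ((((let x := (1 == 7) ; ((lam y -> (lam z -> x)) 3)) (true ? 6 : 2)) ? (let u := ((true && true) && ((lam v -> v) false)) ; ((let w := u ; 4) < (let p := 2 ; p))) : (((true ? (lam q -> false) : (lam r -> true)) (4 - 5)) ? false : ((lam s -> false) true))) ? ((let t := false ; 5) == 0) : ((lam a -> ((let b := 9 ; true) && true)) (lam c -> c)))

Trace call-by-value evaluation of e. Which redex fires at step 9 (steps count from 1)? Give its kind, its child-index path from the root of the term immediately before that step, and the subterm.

Trace:
step 0: (if (if ((let x = (1 == 7) in ((\y.(\z.x)) 3)) (if true then 6 else 2)) then (let u = ((true && true) && ((\v.v) false)) in ((let w = u in 4) < (let p = 2 in p))) else (if ((if true then (\q.false) else (\r.true)) (4 - 5)) then false else ((\s.false) true))) then ((let t = false in 5) == 0) else ((\a.((let b = 9 in true) && true)) (\c.c)))
step 1: [delta@0.0.0.0] (if (if ((let x = false in ((\y.(\z.x)) 3)) (if true then 6 else 2)) then (let u = ((true && true) && ((\v.v) false)) in ((let w = u in 4) < (let p = 2 in p))) else (if ((if true then (\q.false) else (\r.true)) (4 - 5)) then false else ((\s.false) true))) then ((let t = false in 5) == 0) else ((\a.((let b = 9 in true) && true)) (\c.c)))
step 2: [let@0.0.0] (if (if (((\y.(\z.false)) 3) (if true then 6 else 2)) then (let u = ((true && true) && ((\v.v) false)) in ((let w = u in 4) < (let p = 2 in p))) else (if ((if true then (\q.false) else (\r.true)) (4 - 5)) then false else ((\s.false) true))) then ((let t = false in 5) == 0) else ((\a.((let b = 9 in true) && true)) (\c.c)))
step 3: [beta@0.0.0] (if (if ((\z.false) (if true then 6 else 2)) then (let u = ((true && true) && ((\v.v) false)) in ((let w = u in 4) < (let p = 2 in p))) else (if ((if true then (\q.false) else (\r.true)) (4 - 5)) then false else ((\s.false) true))) then ((let t = false in 5) == 0) else ((\a.((let b = 9 in true) && true)) (\c.c)))
step 4: [if@0.0.1] (if (if ((\z.false) 6) then (let u = ((true && true) && ((\v.v) false)) in ((let w = u in 4) < (let p = 2 in p))) else (if ((if true then (\q.false) else (\r.true)) (4 - 5)) then false else ((\s.false) true))) then ((let t = false in 5) == 0) else ((\a.((let b = 9 in true) && true)) (\c.c)))
step 5: [beta@0.0] (if (if false then (let u = ((true && true) && ((\v.v) false)) in ((let w = u in 4) < (let p = 2 in p))) else (if ((if true then (\q.false) else (\r.true)) (4 - 5)) then false else ((\s.false) true))) then ((let t = false in 5) == 0) else ((\a.((let b = 9 in true) && true)) (\c.c)))
step 6: [if@0] (if (if ((if true then (\q.false) else (\r.true)) (4 - 5)) then false else ((\s.false) true)) then ((let t = false in 5) == 0) else ((\a.((let b = 9 in true) && true)) (\c.c)))
step 7: [if@0.0.0] (if (if ((\q.false) (4 - 5)) then false else ((\s.false) true)) then ((let t = false in 5) == 0) else ((\a.((let b = 9 in true) && true)) (\c.c)))
step 8: [delta@0.0.1] (if (if ((\q.false) -1) then false else ((\s.false) true)) then ((let t = false in 5) == 0) else ((\a.((let b = 9 in true) && true)) (\c.c)))
step 9: [beta@0.0] (if (if false then false else ((\s.false) true)) then ((let t = false in 5) == 0) else ((\a.((let b = 9 in true) && true)) (\c.c)))

Answer: beta at 0.0 : ((\q.false) -1)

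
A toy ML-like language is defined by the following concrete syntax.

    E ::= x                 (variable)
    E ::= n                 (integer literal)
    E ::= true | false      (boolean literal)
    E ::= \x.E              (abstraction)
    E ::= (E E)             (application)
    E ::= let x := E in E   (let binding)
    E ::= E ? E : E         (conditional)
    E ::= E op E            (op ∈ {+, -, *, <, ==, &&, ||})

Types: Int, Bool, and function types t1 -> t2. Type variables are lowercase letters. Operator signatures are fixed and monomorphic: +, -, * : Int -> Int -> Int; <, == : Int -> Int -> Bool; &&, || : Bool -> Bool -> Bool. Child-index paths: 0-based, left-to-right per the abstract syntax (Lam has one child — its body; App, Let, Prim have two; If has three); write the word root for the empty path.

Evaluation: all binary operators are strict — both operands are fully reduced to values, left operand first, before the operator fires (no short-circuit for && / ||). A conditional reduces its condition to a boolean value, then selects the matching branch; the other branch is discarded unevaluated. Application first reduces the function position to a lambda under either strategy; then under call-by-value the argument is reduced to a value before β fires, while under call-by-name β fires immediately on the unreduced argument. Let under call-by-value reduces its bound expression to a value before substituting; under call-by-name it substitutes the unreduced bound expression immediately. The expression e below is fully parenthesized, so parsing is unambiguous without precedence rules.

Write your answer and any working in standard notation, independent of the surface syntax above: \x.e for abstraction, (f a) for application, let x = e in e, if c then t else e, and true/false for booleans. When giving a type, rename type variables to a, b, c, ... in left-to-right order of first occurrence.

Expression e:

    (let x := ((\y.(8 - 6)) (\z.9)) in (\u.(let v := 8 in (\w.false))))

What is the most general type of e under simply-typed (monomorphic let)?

Working:
  unify Int ~ Int
  unify Int ~ Int
\y._ : a -> Int
\z._ : b -> Int
  unify a -> Int ~ (b -> Int) -> c
  unify a ~ b -> Int
  unify Int ~ c
_ _ : Int
let x : Int
let v : Int
\w._ : e -> Bool
\u._ : d -> e -> Bool

Answer: a -> b -> Bool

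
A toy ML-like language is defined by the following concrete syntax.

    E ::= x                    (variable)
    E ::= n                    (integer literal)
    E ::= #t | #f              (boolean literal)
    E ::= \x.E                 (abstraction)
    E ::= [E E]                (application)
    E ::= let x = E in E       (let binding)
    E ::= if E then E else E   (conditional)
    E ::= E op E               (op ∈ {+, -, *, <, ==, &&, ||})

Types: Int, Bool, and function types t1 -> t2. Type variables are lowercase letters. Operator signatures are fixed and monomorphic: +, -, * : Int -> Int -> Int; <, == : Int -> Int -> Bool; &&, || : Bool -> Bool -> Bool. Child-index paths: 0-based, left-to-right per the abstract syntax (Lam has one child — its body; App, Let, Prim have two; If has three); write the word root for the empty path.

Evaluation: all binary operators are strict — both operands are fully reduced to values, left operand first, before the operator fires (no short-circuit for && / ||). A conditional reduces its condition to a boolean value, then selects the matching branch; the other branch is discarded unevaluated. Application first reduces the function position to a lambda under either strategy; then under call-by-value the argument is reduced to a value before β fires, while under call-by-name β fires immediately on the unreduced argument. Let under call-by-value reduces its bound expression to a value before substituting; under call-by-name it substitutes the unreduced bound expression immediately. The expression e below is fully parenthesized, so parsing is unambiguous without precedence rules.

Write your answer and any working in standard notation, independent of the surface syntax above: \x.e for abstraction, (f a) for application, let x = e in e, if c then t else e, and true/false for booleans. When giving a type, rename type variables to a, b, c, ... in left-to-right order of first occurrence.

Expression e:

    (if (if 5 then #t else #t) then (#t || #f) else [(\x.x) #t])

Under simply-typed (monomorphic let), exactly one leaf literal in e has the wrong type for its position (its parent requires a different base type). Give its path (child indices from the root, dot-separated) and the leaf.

Derivation:
  unify Int ~ Bool
  FAIL: mismatch Int ~ Bool

Answer: 0.0 : 5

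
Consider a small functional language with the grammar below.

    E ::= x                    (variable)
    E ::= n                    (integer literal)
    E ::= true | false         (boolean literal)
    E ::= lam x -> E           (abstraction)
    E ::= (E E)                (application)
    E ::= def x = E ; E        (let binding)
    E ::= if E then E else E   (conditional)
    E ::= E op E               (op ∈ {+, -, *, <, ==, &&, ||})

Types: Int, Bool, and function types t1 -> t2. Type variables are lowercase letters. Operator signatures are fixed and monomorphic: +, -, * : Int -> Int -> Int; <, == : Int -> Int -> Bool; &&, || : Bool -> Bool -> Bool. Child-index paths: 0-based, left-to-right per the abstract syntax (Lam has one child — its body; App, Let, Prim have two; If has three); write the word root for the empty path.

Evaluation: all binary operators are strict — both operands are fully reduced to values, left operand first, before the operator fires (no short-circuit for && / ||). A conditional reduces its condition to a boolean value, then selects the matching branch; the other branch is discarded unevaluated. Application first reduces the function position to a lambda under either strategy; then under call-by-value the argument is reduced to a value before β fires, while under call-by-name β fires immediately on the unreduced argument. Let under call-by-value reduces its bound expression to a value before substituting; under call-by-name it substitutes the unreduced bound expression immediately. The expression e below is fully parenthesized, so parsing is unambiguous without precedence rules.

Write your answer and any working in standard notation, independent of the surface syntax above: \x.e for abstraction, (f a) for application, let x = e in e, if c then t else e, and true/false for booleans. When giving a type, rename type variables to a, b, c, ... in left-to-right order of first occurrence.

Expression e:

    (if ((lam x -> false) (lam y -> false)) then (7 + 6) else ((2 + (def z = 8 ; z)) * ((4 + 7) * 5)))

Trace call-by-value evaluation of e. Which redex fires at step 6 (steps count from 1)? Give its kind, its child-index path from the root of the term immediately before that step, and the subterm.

Answer: delta at 1 : (11 * 5)

Derivation:
step 0: (if ((\x.false) (\y.false)) then (7 + 6) else ((2 + (let z = 8 in z)) * ((4 + 7) * 5)))
step 1: [beta@0] (if false then (7 + 6) else ((2 + (let z = 8 in z)) * ((4 + 7) * 5)))
step 2: [if@root] ((2 + (let z = 8 in z)) * ((4 + 7) * 5))
step 3: [let@0.1] ((2 + 8) * ((4 + 7) * 5))
step 4: [delta@0] (10 * ((4 + 7) * 5))
step 5: [delta@1.0] (10 * (11 * 5))
step 6: [delta@1] (10 * 55)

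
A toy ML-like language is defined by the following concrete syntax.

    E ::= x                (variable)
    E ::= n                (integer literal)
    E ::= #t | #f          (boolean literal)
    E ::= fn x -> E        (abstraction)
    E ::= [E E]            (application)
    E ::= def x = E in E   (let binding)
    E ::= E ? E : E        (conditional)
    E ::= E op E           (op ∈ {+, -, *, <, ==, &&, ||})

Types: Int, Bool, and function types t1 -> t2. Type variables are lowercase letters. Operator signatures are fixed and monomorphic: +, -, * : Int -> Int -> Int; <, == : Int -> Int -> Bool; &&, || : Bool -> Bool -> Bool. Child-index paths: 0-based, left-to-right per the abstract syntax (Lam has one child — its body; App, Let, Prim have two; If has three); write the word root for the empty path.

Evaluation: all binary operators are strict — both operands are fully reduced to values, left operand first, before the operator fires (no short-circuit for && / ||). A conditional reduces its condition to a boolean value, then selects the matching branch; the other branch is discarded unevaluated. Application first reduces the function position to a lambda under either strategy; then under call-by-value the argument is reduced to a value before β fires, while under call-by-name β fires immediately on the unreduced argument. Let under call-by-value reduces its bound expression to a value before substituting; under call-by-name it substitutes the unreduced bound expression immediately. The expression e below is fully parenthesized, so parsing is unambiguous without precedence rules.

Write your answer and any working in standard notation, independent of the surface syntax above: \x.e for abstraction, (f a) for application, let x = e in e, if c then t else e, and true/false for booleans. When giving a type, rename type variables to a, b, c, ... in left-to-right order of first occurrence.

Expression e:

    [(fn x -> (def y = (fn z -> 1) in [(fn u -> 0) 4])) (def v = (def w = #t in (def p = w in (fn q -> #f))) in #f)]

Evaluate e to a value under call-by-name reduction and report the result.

Answer: 0

Derivation:
step 0: ((\x.(let y = (\z.1) in ((\u.0) 4))) (let v = (let w = true in (let p = w in (\q.false))) in false))
step 1: [beta@root] (let y = (\z.1) in ((\u.0) 4))
step 2: [let@root] ((\u.0) 4)
step 3: [beta@root] 0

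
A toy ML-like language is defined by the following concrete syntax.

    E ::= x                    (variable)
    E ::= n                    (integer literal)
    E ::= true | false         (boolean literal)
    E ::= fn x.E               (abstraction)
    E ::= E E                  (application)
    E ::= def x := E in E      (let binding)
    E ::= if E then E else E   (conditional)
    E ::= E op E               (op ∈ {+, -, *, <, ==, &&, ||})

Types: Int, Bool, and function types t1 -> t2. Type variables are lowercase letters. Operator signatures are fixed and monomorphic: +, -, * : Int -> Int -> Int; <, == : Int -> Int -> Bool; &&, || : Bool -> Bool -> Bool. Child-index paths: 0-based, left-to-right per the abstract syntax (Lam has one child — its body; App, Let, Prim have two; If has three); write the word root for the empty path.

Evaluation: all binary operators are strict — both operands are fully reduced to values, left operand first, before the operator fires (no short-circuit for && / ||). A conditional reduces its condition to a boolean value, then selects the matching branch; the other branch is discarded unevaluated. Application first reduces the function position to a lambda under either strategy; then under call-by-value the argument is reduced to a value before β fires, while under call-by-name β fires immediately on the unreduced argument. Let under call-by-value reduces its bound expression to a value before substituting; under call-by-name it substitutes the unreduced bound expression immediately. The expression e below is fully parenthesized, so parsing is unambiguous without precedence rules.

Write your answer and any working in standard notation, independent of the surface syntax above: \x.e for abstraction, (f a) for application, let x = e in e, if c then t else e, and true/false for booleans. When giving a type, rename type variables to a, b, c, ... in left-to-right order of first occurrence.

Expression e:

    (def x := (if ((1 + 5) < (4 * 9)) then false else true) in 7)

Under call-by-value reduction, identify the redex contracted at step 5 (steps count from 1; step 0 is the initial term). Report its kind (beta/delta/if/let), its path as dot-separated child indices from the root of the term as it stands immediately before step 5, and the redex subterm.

Derivation:
step 0: (let x = (if ((1 + 5) < (4 * 9)) then false else true) in 7)
step 1: [delta@0.0.0] (let x = (if (6 < (4 * 9)) then false else true) in 7)
step 2: [delta@0.0.1] (let x = (if (6 < 36) then false else true) in 7)
step 3: [delta@0.0] (let x = (if true then false else true) in 7)
step 4: [if@0] (let x = false in 7)
step 5: [let@root] 7

Answer: let at root : (let x = false in 7)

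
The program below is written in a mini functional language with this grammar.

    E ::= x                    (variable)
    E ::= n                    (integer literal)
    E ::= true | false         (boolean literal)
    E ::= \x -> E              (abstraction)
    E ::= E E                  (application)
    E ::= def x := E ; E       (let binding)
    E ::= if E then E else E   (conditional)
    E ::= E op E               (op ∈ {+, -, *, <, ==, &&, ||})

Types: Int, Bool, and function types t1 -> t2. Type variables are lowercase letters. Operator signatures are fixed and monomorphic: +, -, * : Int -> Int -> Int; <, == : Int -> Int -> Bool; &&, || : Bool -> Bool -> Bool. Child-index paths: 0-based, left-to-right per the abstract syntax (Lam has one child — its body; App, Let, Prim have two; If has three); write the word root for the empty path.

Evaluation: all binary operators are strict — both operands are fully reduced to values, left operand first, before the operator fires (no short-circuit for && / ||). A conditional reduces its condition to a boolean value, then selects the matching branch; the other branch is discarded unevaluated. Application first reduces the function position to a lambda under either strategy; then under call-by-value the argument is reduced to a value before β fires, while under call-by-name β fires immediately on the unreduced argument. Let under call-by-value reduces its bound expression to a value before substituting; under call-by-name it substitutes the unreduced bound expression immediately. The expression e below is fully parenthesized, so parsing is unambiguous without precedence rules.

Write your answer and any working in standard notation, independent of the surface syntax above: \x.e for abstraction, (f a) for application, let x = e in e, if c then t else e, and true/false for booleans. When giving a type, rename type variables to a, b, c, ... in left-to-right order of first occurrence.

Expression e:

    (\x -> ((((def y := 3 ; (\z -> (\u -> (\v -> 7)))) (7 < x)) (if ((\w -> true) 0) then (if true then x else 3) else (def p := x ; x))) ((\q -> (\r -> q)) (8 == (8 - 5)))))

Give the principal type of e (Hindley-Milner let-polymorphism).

Answer: Int -> Int

Derivation:
let y : Int
\v._ : d -> Int
\u._ : c -> d -> Int
\z._ : b -> c -> d -> Int
  unify Int ~ Int
x : a
  unify a ~ Int
  unify b -> c -> d -> Int ~ Bool -> e
  unify b ~ Bool
  unify c -> d -> Int ~ e
_ _ : c -> d -> Int
\w._ : f -> Bool
  unify f -> Bool ~ Int -> g
  unify f ~ Int
  unify Bool ~ g
_ _ : Bool
  unify Bool ~ Bool
  unify Bool ~ Bool
x : Int
  unify Int ~ Int
x : Int
let p : Int
x : Int
  unify Int ~ Int
  unify c -> d -> Int ~ Int -> h
  unify c ~ Int
  unify d -> Int ~ h
_ _ : d -> Int
q : i
\r._ : j -> i
\q._ : i -> j -> i
  unify Int ~ Int
  unify Int ~ Int
  unify Int ~ Int
  unify Int ~ Int
  unify i -> j -> i ~ Bool -> k
  unify i ~ Bool
  unify j -> Bool ~ k
_ _ : j -> Bool
  unify d -> Int ~ (j -> Bool) -> l
  unify d ~ j -> Bool
  unify Int ~ l
_ _ : Int
\x._ : Int -> Int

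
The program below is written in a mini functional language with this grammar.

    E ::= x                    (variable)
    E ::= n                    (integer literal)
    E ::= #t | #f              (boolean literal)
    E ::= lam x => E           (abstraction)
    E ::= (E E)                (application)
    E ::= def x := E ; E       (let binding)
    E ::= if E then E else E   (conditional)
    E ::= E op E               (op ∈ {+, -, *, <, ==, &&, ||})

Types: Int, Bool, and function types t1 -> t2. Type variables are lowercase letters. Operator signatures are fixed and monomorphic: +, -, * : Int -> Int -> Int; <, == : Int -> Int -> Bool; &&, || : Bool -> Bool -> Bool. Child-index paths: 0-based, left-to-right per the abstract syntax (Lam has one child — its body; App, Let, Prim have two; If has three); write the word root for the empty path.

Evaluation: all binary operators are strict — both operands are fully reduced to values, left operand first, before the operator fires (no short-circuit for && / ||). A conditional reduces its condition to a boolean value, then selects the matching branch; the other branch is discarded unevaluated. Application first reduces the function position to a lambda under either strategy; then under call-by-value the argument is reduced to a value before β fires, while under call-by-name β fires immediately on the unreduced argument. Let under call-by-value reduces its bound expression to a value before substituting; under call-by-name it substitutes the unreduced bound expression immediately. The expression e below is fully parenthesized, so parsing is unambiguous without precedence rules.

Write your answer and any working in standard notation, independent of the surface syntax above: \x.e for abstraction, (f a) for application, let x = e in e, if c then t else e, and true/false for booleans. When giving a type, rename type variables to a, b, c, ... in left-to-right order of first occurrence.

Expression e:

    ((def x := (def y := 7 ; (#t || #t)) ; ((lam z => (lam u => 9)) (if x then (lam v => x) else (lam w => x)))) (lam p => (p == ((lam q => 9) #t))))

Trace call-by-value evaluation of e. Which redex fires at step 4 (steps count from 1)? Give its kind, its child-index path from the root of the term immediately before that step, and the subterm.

Working:
step 0: ((let x = (let y = 7 in (true || true)) in ((\z.(\u.9)) (if x then (\v.x) else (\w.x)))) (\p.(p == ((\q.9) true))))
step 1: [let@0.0] ((let x = (true || true) in ((\z.(\u.9)) (if x then (\v.x) else (\w.x)))) (\p.(p == ((\q.9) true))))
step 2: [delta@0.0] ((let x = true in ((\z.(\u.9)) (if x then (\v.x) else (\w.x)))) (\p.(p == ((\q.9) true))))
step 3: [let@0] (((\z.(\u.9)) (if true then (\v.true) else (\w.true))) (\p.(p == ((\q.9) true))))
step 4: [if@0.1] (((\z.(\u.9)) (\v.true)) (\p.(p == ((\q.9) true))))

Answer: if at 0.1 : (if true then (\v.true) else (\w.true))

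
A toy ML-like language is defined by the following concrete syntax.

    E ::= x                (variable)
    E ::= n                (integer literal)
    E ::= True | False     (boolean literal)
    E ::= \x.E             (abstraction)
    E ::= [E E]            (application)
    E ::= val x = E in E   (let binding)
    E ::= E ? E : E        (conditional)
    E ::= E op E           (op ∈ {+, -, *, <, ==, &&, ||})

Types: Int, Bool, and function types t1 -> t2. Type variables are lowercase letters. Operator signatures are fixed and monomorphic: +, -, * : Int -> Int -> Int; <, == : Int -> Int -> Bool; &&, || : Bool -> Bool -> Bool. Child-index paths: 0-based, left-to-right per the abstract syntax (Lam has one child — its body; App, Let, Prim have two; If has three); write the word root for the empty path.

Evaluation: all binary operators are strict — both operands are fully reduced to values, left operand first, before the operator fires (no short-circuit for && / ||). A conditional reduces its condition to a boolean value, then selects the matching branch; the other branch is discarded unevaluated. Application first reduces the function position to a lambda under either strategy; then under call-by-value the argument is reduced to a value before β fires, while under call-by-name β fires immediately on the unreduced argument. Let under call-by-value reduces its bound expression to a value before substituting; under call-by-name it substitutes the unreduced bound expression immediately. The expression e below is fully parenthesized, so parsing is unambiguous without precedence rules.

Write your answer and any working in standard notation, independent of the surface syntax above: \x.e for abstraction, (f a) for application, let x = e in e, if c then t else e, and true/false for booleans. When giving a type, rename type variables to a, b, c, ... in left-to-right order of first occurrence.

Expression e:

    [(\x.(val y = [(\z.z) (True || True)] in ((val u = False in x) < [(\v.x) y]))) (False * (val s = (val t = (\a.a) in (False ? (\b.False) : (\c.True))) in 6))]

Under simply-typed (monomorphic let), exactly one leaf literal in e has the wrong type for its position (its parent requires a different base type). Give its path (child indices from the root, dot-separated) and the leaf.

Answer: 1.0 : false

Derivation:
z : b
\z._ : b -> b
  unify Bool ~ Bool
  unify Bool ~ Bool
  unify b -> b ~ Bool -> c
  unify b ~ Bool
  unify Bool ~ c
_ _ : Bool
let y : Bool
let u : Bool
x : a
  unify a ~ Int
x : Int
\v._ : d -> Int
y : Bool
  unify d -> Int ~ Bool -> e
  unify d ~ Bool
  unify Int ~ e
_ _ : Int
  unify Int ~ Int
\x._ : Int -> Bool
  unify Bool ~ Int
  FAIL: mismatch Bool ~ Int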